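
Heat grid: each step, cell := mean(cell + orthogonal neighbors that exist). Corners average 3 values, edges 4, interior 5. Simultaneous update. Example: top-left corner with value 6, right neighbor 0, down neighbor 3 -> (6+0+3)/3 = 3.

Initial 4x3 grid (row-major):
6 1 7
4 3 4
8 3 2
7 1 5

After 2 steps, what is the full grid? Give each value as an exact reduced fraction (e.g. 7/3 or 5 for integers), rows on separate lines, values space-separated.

Answer: 79/18 179/48 49/12
209/48 199/50 29/8
1169/240 97/25 407/120
89/18 77/20 61/18

Derivation:
After step 1:
  11/3 17/4 4
  21/4 3 4
  11/2 17/5 7/2
  16/3 4 8/3
After step 2:
  79/18 179/48 49/12
  209/48 199/50 29/8
  1169/240 97/25 407/120
  89/18 77/20 61/18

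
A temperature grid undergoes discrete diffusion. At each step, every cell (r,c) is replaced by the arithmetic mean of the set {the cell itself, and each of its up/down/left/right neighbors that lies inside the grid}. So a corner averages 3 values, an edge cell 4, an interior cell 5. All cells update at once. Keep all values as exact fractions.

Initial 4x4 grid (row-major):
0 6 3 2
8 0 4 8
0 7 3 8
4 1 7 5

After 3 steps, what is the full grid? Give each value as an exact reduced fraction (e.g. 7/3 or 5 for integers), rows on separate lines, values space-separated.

Answer: 1583/432 3011/900 937/225 4633/1080
22933/7200 24313/6000 12241/3000 18097/3600
5393/1440 10583/3000 5963/1200 18653/3600
3431/1080 1201/288 33001/7200 12133/2160

Derivation:
After step 1:
  14/3 9/4 15/4 13/3
  2 5 18/5 11/2
  19/4 11/5 29/5 6
  5/3 19/4 4 20/3
After step 2:
  107/36 47/12 209/60 163/36
  197/48 301/100 473/100 583/120
  637/240 9/2 108/25 719/120
  67/18 757/240 1273/240 50/9
After step 3:
  1583/432 3011/900 937/225 4633/1080
  22933/7200 24313/6000 12241/3000 18097/3600
  5393/1440 10583/3000 5963/1200 18653/3600
  3431/1080 1201/288 33001/7200 12133/2160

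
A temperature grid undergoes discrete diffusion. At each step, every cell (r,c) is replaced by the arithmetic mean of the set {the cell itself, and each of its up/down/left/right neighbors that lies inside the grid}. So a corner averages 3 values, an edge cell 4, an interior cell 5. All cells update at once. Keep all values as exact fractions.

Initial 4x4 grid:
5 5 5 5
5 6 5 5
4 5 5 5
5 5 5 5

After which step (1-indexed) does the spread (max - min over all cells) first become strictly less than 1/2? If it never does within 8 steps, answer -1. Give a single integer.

Step 1: max=21/4, min=14/3, spread=7/12
Step 2: max=513/100, min=173/36, spread=73/225
  -> spread < 1/2 first at step 2
Step 3: max=12263/2400, min=2099/432, spread=5417/21600
Step 4: max=8129/1600, min=317437/64800, spread=943/5184
Step 5: max=10945391/2160000, min=9578263/1944000, spread=2725889/19440000
Step 6: max=36442171/7200000, min=288423541/58320000, spread=67580441/583200000
Step 7: max=982579693/194400000, min=1735699307/349920000, spread=82360351/874800000
Step 8: max=29449878991/5832000000, min=260899755277/52488000000, spread=2074577821/26244000000

Answer: 2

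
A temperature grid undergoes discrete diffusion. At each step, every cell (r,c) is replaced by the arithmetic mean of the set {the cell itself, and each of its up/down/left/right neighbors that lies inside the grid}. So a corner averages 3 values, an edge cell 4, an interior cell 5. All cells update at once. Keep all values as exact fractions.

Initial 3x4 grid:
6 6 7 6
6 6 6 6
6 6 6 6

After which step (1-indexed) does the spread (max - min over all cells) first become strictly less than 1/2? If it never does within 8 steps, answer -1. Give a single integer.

Step 1: max=19/3, min=6, spread=1/3
  -> spread < 1/2 first at step 1
Step 2: max=751/120, min=6, spread=31/120
Step 3: max=6691/1080, min=6, spread=211/1080
Step 4: max=664897/108000, min=10847/1800, spread=14077/108000
Step 5: max=5972407/972000, min=651683/108000, spread=5363/48600
Step 6: max=178700809/29160000, min=362869/60000, spread=93859/1166400
Step 7: max=10707874481/1749600000, min=588536467/97200000, spread=4568723/69984000
Step 8: max=641636435629/104976000000, min=17677618889/2916000000, spread=8387449/167961600

Answer: 1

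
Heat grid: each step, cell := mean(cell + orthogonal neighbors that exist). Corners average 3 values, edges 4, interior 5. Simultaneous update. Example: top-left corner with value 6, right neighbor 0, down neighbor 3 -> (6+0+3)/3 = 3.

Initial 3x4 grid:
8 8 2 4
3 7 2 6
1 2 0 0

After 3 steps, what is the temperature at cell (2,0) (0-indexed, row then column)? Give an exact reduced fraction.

Step 1: cell (2,0) = 2
Step 2: cell (2,0) = 37/12
Step 3: cell (2,0) = 2383/720
Full grid after step 3:
  2771/540 35453/7200 3297/800 2683/720
  62971/14400 11707/3000 6863/2000 1789/600
  2383/720 3613/1200 493/200 293/120

Answer: 2383/720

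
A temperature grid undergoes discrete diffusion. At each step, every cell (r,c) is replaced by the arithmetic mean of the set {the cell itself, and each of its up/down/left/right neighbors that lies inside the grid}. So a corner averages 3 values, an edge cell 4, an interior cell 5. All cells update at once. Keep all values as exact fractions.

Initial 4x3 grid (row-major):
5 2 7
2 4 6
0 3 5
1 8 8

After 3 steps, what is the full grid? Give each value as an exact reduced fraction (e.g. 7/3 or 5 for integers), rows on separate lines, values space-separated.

After step 1:
  3 9/2 5
  11/4 17/5 11/2
  3/2 4 11/2
  3 5 7
After step 2:
  41/12 159/40 5
  213/80 403/100 97/20
  45/16 97/25 11/2
  19/6 19/4 35/6
After step 3:
  2413/720 9853/2400 553/120
  7753/2400 7759/2000 969/200
  7513/2400 8389/2000 6019/1200
  515/144 1763/400 193/36

Answer: 2413/720 9853/2400 553/120
7753/2400 7759/2000 969/200
7513/2400 8389/2000 6019/1200
515/144 1763/400 193/36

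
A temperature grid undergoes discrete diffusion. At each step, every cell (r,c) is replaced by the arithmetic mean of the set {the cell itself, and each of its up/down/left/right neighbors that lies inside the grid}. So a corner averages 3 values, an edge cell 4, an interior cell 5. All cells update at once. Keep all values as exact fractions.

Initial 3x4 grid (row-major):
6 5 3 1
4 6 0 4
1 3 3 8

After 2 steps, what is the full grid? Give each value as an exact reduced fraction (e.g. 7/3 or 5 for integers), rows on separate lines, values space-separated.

Answer: 19/4 317/80 787/240 49/18
931/240 193/50 79/25 847/240
61/18 781/240 299/80 47/12

Derivation:
After step 1:
  5 5 9/4 8/3
  17/4 18/5 16/5 13/4
  8/3 13/4 7/2 5
After step 2:
  19/4 317/80 787/240 49/18
  931/240 193/50 79/25 847/240
  61/18 781/240 299/80 47/12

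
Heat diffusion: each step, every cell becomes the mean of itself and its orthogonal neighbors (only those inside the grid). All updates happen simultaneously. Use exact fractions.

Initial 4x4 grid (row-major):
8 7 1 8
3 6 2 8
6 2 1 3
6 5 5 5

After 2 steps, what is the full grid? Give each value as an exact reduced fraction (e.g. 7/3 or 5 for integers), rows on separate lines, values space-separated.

After step 1:
  6 11/2 9/2 17/3
  23/4 4 18/5 21/4
  17/4 4 13/5 17/4
  17/3 9/2 4 13/3
After step 2:
  23/4 5 289/60 185/36
  5 457/100 399/100 563/120
  59/12 387/100 369/100 493/120
  173/36 109/24 463/120 151/36

Answer: 23/4 5 289/60 185/36
5 457/100 399/100 563/120
59/12 387/100 369/100 493/120
173/36 109/24 463/120 151/36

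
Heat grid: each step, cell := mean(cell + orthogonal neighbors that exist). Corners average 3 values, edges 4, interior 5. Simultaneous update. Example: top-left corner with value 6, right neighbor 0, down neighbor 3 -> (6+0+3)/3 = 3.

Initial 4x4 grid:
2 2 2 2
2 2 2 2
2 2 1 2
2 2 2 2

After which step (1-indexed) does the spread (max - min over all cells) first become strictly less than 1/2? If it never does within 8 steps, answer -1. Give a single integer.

Step 1: max=2, min=7/4, spread=1/4
  -> spread < 1/2 first at step 1
Step 2: max=2, min=89/50, spread=11/50
Step 3: max=2, min=4433/2400, spread=367/2400
Step 4: max=1187/600, min=20029/10800, spread=1337/10800
Step 5: max=35531/18000, min=606331/324000, spread=33227/324000
Step 6: max=211951/108000, min=18225673/9720000, spread=849917/9720000
Step 7: max=3171467/1620000, min=549485653/291600000, spread=21378407/291600000
Step 8: max=948311657/486000000, min=16529537629/8748000000, spread=540072197/8748000000

Answer: 1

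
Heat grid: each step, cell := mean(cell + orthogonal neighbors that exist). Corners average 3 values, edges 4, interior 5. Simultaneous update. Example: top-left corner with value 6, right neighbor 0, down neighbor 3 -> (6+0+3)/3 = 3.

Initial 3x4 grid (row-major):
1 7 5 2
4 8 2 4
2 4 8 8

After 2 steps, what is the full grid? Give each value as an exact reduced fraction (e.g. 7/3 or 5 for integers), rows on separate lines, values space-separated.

After step 1:
  4 21/4 4 11/3
  15/4 5 27/5 4
  10/3 11/2 11/2 20/3
After step 2:
  13/3 73/16 1099/240 35/9
  193/48 249/50 239/50 74/15
  151/36 29/6 173/30 97/18

Answer: 13/3 73/16 1099/240 35/9
193/48 249/50 239/50 74/15
151/36 29/6 173/30 97/18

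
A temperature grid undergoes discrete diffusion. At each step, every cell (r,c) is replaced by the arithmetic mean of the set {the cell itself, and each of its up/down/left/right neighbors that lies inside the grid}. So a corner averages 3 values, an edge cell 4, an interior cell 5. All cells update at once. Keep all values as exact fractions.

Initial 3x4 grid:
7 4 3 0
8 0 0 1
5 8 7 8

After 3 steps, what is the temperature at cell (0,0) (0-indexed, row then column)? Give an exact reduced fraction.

Answer: 2077/432

Derivation:
Step 1: cell (0,0) = 19/3
Step 2: cell (0,0) = 89/18
Step 3: cell (0,0) = 2077/432
Full grid after step 3:
  2077/432 26957/7200 19907/7200 2431/1080
  18121/3600 3307/750 20011/6000 43889/14400
  89/16 3923/800 31757/7200 2123/540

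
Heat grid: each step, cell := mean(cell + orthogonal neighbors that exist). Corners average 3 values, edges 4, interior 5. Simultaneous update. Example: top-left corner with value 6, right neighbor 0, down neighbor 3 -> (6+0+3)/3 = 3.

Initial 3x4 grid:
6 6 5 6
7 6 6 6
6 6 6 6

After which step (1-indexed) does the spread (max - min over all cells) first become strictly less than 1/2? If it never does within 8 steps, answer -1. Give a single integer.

Answer: 3

Derivation:
Step 1: max=19/3, min=17/3, spread=2/3
Step 2: max=1507/240, min=689/120, spread=43/80
Step 3: max=13397/2160, min=6269/1080, spread=859/2160
  -> spread < 1/2 first at step 3
Step 4: max=159131/25920, min=37987/6480, spread=7183/25920
Step 5: max=9521329/1555200, min=1142869/194400, spread=378377/1555200
Step 6: max=568571867/93312000, min=4306229/729000, spread=3474911/18662400
Step 7: max=34028621233/5598720000, min=2072288183/349920000, spread=174402061/1119744000
Step 8: max=2036376223187/335923200000, min=62334363491/10497600000, spread=1667063659/13436928000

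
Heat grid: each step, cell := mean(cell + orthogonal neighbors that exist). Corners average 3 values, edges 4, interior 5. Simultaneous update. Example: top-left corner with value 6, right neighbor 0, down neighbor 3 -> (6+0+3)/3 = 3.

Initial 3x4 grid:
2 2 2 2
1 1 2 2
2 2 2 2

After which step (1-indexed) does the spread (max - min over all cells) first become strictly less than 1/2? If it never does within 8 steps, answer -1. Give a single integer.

Answer: 2

Derivation:
Step 1: max=2, min=3/2, spread=1/2
Step 2: max=2, min=193/120, spread=47/120
  -> spread < 1/2 first at step 2
Step 3: max=783/400, min=11819/7200, spread=91/288
Step 4: max=4627/2400, min=724801/432000, spread=108059/432000
Step 5: max=917341/480000, min=43976339/25920000, spread=222403/1036800
Step 6: max=163439357/86400000, min=2669674201/1555200000, spread=10889369/62208000
Step 7: max=9735808463/5184000000, min=161479544459/93312000000, spread=110120063/746496000
Step 8: max=193394672839/103680000000, min=9760480483681/5598720000000, spread=5462654797/44789760000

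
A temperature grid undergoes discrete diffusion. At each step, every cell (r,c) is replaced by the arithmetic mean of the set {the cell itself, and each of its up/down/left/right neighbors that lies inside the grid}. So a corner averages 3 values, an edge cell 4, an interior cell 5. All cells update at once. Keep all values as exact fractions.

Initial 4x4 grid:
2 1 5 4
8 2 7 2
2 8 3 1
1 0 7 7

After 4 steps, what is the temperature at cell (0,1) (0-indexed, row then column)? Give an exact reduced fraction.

Answer: 831931/216000

Derivation:
Step 1: cell (0,1) = 5/2
Step 2: cell (0,1) = 937/240
Step 3: cell (0,1) = 5141/1440
Step 4: cell (0,1) = 831931/216000
Full grid after step 4:
  5893/1620 831931/216000 805747/216000 124721/32400
  821821/216000 83891/22500 362603/90000 831547/216000
  252583/72000 117839/30000 29437/7500 299057/72000
  12863/3600 87061/24000 295687/72000 2203/540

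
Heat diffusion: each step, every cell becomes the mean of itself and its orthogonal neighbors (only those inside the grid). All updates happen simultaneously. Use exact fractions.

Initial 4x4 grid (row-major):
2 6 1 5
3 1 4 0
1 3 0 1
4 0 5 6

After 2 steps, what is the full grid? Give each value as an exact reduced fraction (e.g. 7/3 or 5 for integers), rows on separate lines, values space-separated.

After step 1:
  11/3 5/2 4 2
  7/4 17/5 6/5 5/2
  11/4 1 13/5 7/4
  5/3 3 11/4 4
After step 2:
  95/36 407/120 97/40 17/6
  347/120 197/100 137/50 149/80
  43/24 51/20 93/50 217/80
  89/36 101/48 247/80 17/6

Answer: 95/36 407/120 97/40 17/6
347/120 197/100 137/50 149/80
43/24 51/20 93/50 217/80
89/36 101/48 247/80 17/6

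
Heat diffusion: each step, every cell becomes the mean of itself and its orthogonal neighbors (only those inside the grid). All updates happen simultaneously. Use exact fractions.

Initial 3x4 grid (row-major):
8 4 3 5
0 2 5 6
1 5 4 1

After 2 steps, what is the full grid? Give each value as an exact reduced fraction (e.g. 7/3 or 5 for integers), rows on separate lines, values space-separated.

Answer: 11/3 157/40 103/24 79/18
239/80 86/25 389/100 199/48
31/12 239/80 173/48 35/9

Derivation:
After step 1:
  4 17/4 17/4 14/3
  11/4 16/5 4 17/4
  2 3 15/4 11/3
After step 2:
  11/3 157/40 103/24 79/18
  239/80 86/25 389/100 199/48
  31/12 239/80 173/48 35/9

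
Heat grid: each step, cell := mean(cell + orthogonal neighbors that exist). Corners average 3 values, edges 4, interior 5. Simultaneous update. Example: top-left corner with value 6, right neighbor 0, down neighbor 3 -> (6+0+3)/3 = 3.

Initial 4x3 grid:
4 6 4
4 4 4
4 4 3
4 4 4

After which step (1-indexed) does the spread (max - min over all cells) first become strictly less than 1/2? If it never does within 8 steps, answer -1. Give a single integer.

Answer: 4

Derivation:
Step 1: max=14/3, min=11/3, spread=1
Step 2: max=547/120, min=449/120, spread=49/60
Step 3: max=4757/1080, min=4109/1080, spread=3/5
Step 4: max=1866763/432000, min=125711/32400, spread=571849/1296000
  -> spread < 1/2 first at step 4
Step 5: max=16635233/3888000, min=3793097/972000, spread=97523/259200
Step 6: max=987774007/233280000, min=114959129/29160000, spread=302671/1036800
Step 7: max=58937157413/13996800000, min=6936356311/1749600000, spread=45950759/186624000
Step 8: max=3515723355967/839808000000, min=418659705449/104976000000, spread=443855233/2239488000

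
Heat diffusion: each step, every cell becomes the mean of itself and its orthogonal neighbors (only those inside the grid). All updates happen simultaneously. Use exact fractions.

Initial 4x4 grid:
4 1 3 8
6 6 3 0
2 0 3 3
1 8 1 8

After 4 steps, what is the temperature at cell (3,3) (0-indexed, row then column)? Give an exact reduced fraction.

Answer: 39083/10800

Derivation:
Step 1: cell (3,3) = 4
Step 2: cell (3,3) = 25/6
Step 3: cell (3,3) = 259/72
Step 4: cell (3,3) = 39083/10800
Full grid after step 4:
  11711/3240 752797/216000 150977/43200 222367/64800
  735607/216000 15607/4500 599473/180000 2336/675
  730543/216000 116477/36000 34549/10000 6167/1800
  41747/12960 368339/108000 4909/1440 39083/10800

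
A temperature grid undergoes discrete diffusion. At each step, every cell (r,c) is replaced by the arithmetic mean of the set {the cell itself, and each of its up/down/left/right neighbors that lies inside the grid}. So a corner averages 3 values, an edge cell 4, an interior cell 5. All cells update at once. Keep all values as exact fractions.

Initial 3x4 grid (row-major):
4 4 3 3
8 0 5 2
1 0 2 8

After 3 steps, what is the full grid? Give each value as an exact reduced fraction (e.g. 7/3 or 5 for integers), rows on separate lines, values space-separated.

Answer: 8159/2160 11689/3600 12509/3600 893/270
44521/14400 19619/6000 9047/3000 26413/7200
2113/720 193/75 491/150 17/5

Derivation:
After step 1:
  16/3 11/4 15/4 8/3
  13/4 17/5 12/5 9/2
  3 3/4 15/4 4
After step 2:
  34/9 457/120 347/120 131/36
  899/240 251/100 89/25 407/120
  7/3 109/40 109/40 49/12
After step 3:
  8159/2160 11689/3600 12509/3600 893/270
  44521/14400 19619/6000 9047/3000 26413/7200
  2113/720 193/75 491/150 17/5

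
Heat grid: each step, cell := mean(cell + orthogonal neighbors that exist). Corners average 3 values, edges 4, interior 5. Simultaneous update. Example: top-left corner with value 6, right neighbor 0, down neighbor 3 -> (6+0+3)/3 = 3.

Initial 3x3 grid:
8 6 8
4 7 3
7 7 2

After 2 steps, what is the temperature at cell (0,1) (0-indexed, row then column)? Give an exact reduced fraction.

Step 1: cell (0,1) = 29/4
Step 2: cell (0,1) = 1459/240
Full grid after step 2:
  79/12 1459/240 215/36
  239/40 299/50 301/60
  73/12 423/80 59/12

Answer: 1459/240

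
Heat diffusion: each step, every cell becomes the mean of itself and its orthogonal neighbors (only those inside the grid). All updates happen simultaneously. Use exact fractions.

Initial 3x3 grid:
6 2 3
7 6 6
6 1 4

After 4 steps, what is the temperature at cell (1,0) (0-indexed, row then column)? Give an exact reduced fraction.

Step 1: cell (1,0) = 25/4
Step 2: cell (1,0) = 1219/240
Step 3: cell (1,0) = 72293/14400
Step 4: cell (1,0) = 4143571/864000
Full grid after step 4:
  104423/21600 3935071/864000 142397/32400
  4143571/864000 276817/60000 3729821/864000
  310819/64800 3904571/864000 35393/8100

Answer: 4143571/864000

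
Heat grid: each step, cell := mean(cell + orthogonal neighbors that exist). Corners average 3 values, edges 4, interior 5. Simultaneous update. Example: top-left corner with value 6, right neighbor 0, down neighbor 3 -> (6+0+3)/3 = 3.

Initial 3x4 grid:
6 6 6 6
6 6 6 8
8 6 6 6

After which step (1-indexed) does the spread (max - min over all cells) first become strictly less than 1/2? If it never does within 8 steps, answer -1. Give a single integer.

Answer: 3

Derivation:
Step 1: max=20/3, min=6, spread=2/3
Step 2: max=787/120, min=6, spread=67/120
Step 3: max=3481/540, min=443/72, spread=317/1080
  -> spread < 1/2 first at step 3
Step 4: max=2761051/432000, min=37123/6000, spread=17639/86400
Step 5: max=24804641/3888000, min=8066087/1296000, spread=30319/194400
Step 6: max=1482632959/233280000, min=485986853/77760000, spread=61681/583200
Step 7: max=88860626981/13996800000, min=360478567/57600000, spread=1580419/17496000
Step 8: max=5322254194879/839808000000, min=1755264014293/279936000000, spread=7057769/104976000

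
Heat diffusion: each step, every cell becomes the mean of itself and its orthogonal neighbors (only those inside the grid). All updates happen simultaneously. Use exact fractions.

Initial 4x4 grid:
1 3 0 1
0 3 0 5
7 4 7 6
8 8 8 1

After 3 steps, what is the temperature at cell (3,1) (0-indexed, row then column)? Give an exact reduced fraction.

Answer: 10687/1800

Derivation:
Step 1: cell (3,1) = 7
Step 2: cell (3,1) = 397/60
Step 3: cell (3,1) = 10687/1800
Full grid after step 3:
  889/432 15233/7200 991/480 19/8
  11659/3600 17999/6000 3179/1000 497/160
  17399/3600 14843/3000 9123/2000 3557/800
  6599/1080 10687/1800 3379/600 247/48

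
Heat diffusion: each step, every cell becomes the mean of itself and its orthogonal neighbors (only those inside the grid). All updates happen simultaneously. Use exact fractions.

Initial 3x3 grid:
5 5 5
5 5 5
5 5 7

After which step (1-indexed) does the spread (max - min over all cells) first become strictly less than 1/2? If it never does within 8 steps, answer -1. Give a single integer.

Answer: 3

Derivation:
Step 1: max=17/3, min=5, spread=2/3
Step 2: max=50/9, min=5, spread=5/9
Step 3: max=581/108, min=5, spread=41/108
  -> spread < 1/2 first at step 3
Step 4: max=34531/6480, min=911/180, spread=347/1296
Step 5: max=2050937/388800, min=9157/1800, spread=2921/15552
Step 6: max=122468539/23328000, min=1105483/216000, spread=24611/186624
Step 7: max=7317122033/1399680000, min=24956741/4860000, spread=207329/2239488
Step 8: max=437933952451/83980800000, min=1334801599/259200000, spread=1746635/26873856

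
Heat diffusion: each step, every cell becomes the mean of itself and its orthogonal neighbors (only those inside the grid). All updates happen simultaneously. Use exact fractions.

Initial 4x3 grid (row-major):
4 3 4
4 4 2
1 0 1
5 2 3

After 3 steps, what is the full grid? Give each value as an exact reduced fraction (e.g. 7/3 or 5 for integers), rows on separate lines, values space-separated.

After step 1:
  11/3 15/4 3
  13/4 13/5 11/4
  5/2 8/5 3/2
  8/3 5/2 2
After step 2:
  32/9 781/240 19/6
  721/240 279/100 197/80
  601/240 107/50 157/80
  23/9 263/120 2
After step 3:
  3533/1080 45959/14400 533/180
  21337/7200 16381/6000 6229/2400
  18367/7200 6953/3000 1713/800
  5221/2160 15997/7200 1477/720

Answer: 3533/1080 45959/14400 533/180
21337/7200 16381/6000 6229/2400
18367/7200 6953/3000 1713/800
5221/2160 15997/7200 1477/720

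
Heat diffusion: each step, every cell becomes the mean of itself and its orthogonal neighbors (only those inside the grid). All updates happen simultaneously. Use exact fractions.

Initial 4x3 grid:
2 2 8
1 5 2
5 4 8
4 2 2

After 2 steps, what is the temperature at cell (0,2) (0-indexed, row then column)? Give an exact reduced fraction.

Step 1: cell (0,2) = 4
Step 2: cell (0,2) = 14/3
Full grid after step 2:
  55/18 763/240 14/3
  673/240 417/100 331/80
  913/240 181/50 371/80
  61/18 58/15 11/3

Answer: 14/3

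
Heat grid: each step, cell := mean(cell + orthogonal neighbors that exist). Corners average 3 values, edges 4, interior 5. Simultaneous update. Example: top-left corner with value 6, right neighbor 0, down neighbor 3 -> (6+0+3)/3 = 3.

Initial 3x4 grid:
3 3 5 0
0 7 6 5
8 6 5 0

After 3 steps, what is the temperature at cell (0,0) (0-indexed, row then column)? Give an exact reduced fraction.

Step 1: cell (0,0) = 2
Step 2: cell (0,0) = 11/3
Step 3: cell (0,0) = 1339/360
Full grid after step 3:
  1339/360 83/20 2723/720 8051/2160
  6437/1440 1039/240 2653/600 2087/576
  10129/2160 7271/1440 6271/1440 4363/1080

Answer: 1339/360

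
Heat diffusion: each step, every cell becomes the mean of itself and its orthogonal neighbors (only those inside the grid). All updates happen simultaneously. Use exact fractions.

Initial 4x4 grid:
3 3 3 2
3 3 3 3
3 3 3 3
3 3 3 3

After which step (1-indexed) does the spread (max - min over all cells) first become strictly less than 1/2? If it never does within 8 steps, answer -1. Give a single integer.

Answer: 1

Derivation:
Step 1: max=3, min=8/3, spread=1/3
  -> spread < 1/2 first at step 1
Step 2: max=3, min=49/18, spread=5/18
Step 3: max=3, min=607/216, spread=41/216
Step 4: max=3, min=18397/6480, spread=1043/6480
Step 5: max=3, min=557647/194400, spread=25553/194400
Step 6: max=53921/18000, min=16824541/5832000, spread=645863/5832000
Step 7: max=359029/120000, min=507238309/174960000, spread=16225973/174960000
Step 8: max=161299/54000, min=15268922017/5248800000, spread=409340783/5248800000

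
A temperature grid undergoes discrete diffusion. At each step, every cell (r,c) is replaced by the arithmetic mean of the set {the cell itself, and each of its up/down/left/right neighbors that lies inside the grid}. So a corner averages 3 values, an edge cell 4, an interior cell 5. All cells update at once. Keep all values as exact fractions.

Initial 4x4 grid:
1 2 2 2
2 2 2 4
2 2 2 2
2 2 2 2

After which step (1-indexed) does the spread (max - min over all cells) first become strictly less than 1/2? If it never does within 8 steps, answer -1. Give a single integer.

Answer: 4

Derivation:
Step 1: max=8/3, min=5/3, spread=1
Step 2: max=151/60, min=31/18, spread=143/180
Step 3: max=5119/2160, min=391/216, spread=403/720
Step 4: max=124123/54000, min=60737/32400, spread=17171/40500
  -> spread < 1/2 first at step 4
Step 5: max=4377367/1944000, min=1861739/972000, spread=217963/648000
Step 6: max=215172527/97200000, min=56897309/29160000, spread=76544491/291600000
Step 7: max=3829464679/1749600000, min=345555973/174960000, spread=124634983/583200000
Step 8: max=189650065421/87480000000, min=348729099913/174960000000, spread=10190343643/58320000000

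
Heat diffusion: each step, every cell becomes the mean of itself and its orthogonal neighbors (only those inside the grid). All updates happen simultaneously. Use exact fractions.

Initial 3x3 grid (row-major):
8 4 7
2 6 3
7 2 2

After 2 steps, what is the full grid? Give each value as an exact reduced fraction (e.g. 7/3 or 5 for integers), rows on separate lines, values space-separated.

Answer: 50/9 1139/240 185/36
1049/240 483/100 149/40
41/9 273/80 133/36

Derivation:
After step 1:
  14/3 25/4 14/3
  23/4 17/5 9/2
  11/3 17/4 7/3
After step 2:
  50/9 1139/240 185/36
  1049/240 483/100 149/40
  41/9 273/80 133/36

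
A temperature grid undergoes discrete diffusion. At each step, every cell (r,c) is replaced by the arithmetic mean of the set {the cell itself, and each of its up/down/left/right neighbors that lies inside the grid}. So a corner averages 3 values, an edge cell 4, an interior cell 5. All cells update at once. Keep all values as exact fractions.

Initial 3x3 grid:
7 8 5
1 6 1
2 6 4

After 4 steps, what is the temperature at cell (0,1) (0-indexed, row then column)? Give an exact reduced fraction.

Answer: 230507/48000

Derivation:
Step 1: cell (0,1) = 13/2
Step 2: cell (0,1) = 209/40
Step 3: cell (0,1) = 12143/2400
Step 4: cell (0,1) = 230507/48000
Full grid after step 4:
  312089/64800 230507/48000 310489/64800
  960719/216000 406703/90000 960719/216000
  90563/21600 1788563/432000 273289/64800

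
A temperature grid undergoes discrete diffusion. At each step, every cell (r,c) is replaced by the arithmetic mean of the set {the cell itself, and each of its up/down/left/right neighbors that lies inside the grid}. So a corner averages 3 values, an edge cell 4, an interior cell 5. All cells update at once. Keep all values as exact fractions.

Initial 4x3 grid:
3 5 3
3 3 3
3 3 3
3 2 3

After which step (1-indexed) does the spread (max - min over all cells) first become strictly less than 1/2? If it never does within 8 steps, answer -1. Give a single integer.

Step 1: max=11/3, min=8/3, spread=1
Step 2: max=427/120, min=653/240, spread=67/80
Step 3: max=3677/1080, min=6043/2160, spread=437/720
Step 4: max=1449643/432000, min=2450021/864000, spread=29951/57600
Step 5: max=12788813/3888000, min=22476211/7776000, spread=206761/518400
  -> spread < 1/2 first at step 5
Step 6: max=5074082323/1555200000, min=9065857421/3110400000, spread=14430763/41472000
Step 7: max=301230752657/93312000000, min=550016214439/186624000000, spread=139854109/497664000
Step 8: max=17952054917563/5598720000000, min=33236156000501/11197440000000, spread=7114543559/29859840000

Answer: 5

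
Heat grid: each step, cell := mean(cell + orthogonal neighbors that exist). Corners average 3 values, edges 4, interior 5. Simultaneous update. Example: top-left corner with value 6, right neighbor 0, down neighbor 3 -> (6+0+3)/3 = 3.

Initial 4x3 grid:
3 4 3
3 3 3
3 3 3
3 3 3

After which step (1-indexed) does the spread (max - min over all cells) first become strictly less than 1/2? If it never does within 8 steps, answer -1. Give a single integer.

Step 1: max=10/3, min=3, spread=1/3
  -> spread < 1/2 first at step 1
Step 2: max=787/240, min=3, spread=67/240
Step 3: max=6917/2160, min=3, spread=437/2160
Step 4: max=2749531/864000, min=3009/1000, spread=29951/172800
Step 5: max=24543821/7776000, min=10204/3375, spread=206761/1555200
Step 6: max=9787395571/3110400000, min=16365671/5400000, spread=14430763/124416000
Step 7: max=584979741689/186624000000, min=1313652727/432000000, spread=139854109/1492992000
Step 8: max=35014791890251/11197440000000, min=118491228977/38880000000, spread=7114543559/89579520000

Answer: 1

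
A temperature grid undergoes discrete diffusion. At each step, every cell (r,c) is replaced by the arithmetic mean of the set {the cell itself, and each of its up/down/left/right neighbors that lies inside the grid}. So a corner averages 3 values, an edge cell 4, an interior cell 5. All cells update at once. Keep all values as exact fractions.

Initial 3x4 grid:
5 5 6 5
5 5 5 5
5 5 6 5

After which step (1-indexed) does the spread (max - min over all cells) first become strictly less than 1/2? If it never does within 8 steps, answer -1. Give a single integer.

Step 1: max=27/5, min=5, spread=2/5
  -> spread < 1/2 first at step 1
Step 2: max=637/120, min=5, spread=37/120
Step 3: max=5677/1080, min=365/72, spread=101/540
Step 4: max=141551/27000, min=22891/4500, spread=841/5400
Step 5: max=317629/60750, min=828299/162000, spread=11227/97200
Step 6: max=507534341/97200000, min=41489543/8100000, spread=386393/3888000
Step 7: max=4558899481/874800000, min=2495441437/486000000, spread=41940559/546750000
Step 8: max=1821976076621/349920000000, min=149884281083/29160000000, spread=186917629/2799360000

Answer: 1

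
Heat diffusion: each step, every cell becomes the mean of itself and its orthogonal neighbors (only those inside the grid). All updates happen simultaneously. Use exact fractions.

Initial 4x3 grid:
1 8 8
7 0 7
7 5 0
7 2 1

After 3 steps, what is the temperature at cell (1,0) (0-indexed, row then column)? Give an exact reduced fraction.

Answer: 32897/7200

Derivation:
Step 1: cell (1,0) = 15/4
Step 2: cell (1,0) = 1259/240
Step 3: cell (1,0) = 32897/7200
Full grid after step 3:
  5527/1080 23183/4800 11449/2160
  32897/7200 4851/1000 3809/900
  34877/7200 2827/750 4417/1200
  1171/270 55519/14400 229/80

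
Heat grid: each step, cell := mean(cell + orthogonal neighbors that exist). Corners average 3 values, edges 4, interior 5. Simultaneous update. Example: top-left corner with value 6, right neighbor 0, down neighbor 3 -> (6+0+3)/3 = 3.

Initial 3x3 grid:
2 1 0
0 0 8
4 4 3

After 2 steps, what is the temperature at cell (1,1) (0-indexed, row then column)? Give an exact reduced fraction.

Answer: 207/100

Derivation:
Step 1: cell (1,1) = 13/5
Step 2: cell (1,1) = 207/100
Full grid after step 2:
  13/12 147/80 13/6
  233/120 207/100 267/80
  83/36 781/240 7/2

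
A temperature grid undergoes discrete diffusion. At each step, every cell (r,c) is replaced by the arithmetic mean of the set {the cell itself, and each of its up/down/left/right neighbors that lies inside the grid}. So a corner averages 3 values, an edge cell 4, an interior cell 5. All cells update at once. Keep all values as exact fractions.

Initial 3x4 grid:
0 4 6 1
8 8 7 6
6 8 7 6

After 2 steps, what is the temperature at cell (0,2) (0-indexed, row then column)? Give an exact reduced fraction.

Step 1: cell (0,2) = 9/2
Step 2: cell (0,2) = 151/30
Full grid after step 2:
  14/3 5 151/30 83/18
  143/24 621/100 303/50 337/60
  241/36 343/48 1643/240 55/9

Answer: 151/30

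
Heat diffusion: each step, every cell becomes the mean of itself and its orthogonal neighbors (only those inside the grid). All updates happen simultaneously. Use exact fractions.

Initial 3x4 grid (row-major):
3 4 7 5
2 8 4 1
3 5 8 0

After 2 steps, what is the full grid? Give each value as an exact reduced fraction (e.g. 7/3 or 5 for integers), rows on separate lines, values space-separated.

Answer: 25/6 181/40 613/120 71/18
56/15 257/50 439/100 463/120
40/9 1091/240 377/80 13/4

Derivation:
After step 1:
  3 11/2 5 13/3
  4 23/5 28/5 5/2
  10/3 6 17/4 3
After step 2:
  25/6 181/40 613/120 71/18
  56/15 257/50 439/100 463/120
  40/9 1091/240 377/80 13/4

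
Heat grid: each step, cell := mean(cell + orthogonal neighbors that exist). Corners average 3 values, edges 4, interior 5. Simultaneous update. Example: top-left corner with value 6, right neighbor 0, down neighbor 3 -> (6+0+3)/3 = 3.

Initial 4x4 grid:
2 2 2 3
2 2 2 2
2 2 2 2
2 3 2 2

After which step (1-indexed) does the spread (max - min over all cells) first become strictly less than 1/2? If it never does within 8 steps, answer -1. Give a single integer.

Answer: 1

Derivation:
Step 1: max=7/3, min=2, spread=1/3
  -> spread < 1/2 first at step 1
Step 2: max=41/18, min=2, spread=5/18
Step 3: max=2371/1080, min=97/48, spread=377/2160
Step 4: max=14003/6480, min=4901/2400, spread=7703/64800
Step 5: max=2082643/972000, min=444301/216000, spread=166577/1944000
Step 6: max=62090347/29160000, min=13413071/6480000, spread=692611/11664000
Step 7: max=1857032281/874800000, min=8979601/4320000, spread=77326157/1749600000
Step 8: max=92706732959/43740000000, min=12163488103/5832000000, spread=2961144373/87480000000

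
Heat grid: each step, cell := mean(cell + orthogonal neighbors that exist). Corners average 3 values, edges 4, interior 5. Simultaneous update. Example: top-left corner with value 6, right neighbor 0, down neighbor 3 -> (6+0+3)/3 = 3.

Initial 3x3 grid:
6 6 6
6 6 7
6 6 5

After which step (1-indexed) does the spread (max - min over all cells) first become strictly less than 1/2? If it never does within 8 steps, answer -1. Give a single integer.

Step 1: max=19/3, min=23/4, spread=7/12
Step 2: max=92/15, min=71/12, spread=13/60
  -> spread < 1/2 first at step 2
Step 3: max=827/135, min=28573/4800, spread=7483/43200
Step 4: max=656221/108000, min=258143/43200, spread=21727/216000
Step 5: max=5899711/972000, min=34557319/5760000, spread=10906147/155520000
Step 6: max=706040059/116640000, min=933825287/155520000, spread=36295/746496
Step 7: max=10582115837/1749600000, min=56119437589/9331200000, spread=305773/8957952
Step 8: max=2537032579381/419904000000, min=3369293694383/559872000000, spread=2575951/107495424

Answer: 2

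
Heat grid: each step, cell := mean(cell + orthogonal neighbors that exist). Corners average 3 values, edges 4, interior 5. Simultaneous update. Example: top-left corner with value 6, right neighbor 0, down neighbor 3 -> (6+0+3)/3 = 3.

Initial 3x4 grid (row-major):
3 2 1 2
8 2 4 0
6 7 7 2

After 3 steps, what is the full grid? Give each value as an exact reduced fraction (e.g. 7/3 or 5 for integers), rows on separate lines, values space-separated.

After step 1:
  13/3 2 9/4 1
  19/4 23/5 14/5 2
  7 11/2 5 3
After step 2:
  133/36 791/240 161/80 7/4
  1241/240 393/100 333/100 11/5
  23/4 221/40 163/40 10/3
After step 3:
  2189/540 23279/7200 6233/2400 159/80
  66763/14400 12751/3000 6219/2000 199/75
  3947/720 241/50 4879/1200 1153/360

Answer: 2189/540 23279/7200 6233/2400 159/80
66763/14400 12751/3000 6219/2000 199/75
3947/720 241/50 4879/1200 1153/360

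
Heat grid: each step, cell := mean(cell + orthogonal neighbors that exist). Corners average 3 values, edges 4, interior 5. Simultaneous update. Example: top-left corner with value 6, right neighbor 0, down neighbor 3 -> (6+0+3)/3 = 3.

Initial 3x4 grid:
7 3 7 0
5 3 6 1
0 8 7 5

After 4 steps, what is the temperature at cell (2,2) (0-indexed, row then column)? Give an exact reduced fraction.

Answer: 498133/108000

Derivation:
Step 1: cell (2,2) = 13/2
Step 2: cell (2,2) = 151/30
Step 3: cell (2,2) = 17449/3600
Step 4: cell (2,2) = 498133/108000
Full grid after step 4:
  65329/14400 81203/18000 226879/54000 32171/8100
  3978629/864000 1646731/360000 33347/7500 149401/36000
  596461/129600 510343/108000 498133/108000 144109/32400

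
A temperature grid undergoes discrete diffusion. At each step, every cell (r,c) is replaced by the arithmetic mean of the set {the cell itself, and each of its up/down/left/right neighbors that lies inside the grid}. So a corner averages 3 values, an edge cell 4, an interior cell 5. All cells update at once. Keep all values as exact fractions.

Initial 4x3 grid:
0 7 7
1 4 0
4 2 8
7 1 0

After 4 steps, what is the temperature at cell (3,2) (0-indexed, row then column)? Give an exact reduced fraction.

Step 1: cell (3,2) = 3
Step 2: cell (3,2) = 8/3
Step 3: cell (3,2) = 2281/720
Step 4: cell (3,2) = 17053/5400
Full grid after step 4:
  110183/32400 1545799/432000 125483/32400
  698257/216000 633371/180000 779257/216000
  26191/8000 194057/60000 245219/72000
  4307/1350 155711/48000 17053/5400

Answer: 17053/5400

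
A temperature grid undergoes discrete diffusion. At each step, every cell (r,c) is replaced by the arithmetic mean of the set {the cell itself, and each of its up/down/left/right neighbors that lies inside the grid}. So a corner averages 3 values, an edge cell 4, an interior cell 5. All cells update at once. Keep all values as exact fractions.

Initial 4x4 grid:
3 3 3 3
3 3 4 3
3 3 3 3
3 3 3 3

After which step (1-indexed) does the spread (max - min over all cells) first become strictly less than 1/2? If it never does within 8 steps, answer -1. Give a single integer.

Step 1: max=13/4, min=3, spread=1/4
  -> spread < 1/2 first at step 1
Step 2: max=161/50, min=3, spread=11/50
Step 3: max=7567/2400, min=3, spread=367/2400
Step 4: max=33971/10800, min=1813/600, spread=1337/10800
Step 5: max=1013669/324000, min=54469/18000, spread=33227/324000
Step 6: max=30374327/9720000, min=328049/108000, spread=849917/9720000
Step 7: max=908514347/291600000, min=4928533/1620000, spread=21378407/291600000
Step 8: max=27210462371/8748000000, min=1481688343/486000000, spread=540072197/8748000000

Answer: 1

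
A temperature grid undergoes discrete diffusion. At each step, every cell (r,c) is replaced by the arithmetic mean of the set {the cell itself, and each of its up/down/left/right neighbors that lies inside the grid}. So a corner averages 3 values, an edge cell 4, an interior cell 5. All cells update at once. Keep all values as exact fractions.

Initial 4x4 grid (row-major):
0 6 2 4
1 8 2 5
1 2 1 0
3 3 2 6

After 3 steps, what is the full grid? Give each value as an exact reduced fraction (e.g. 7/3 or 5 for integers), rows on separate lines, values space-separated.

Answer: 6443/2160 6041/1800 6037/1800 7381/2160
20369/7200 17861/6000 19363/6000 21643/7200
17417/7200 16529/6000 631/240 4103/1440
1051/432 4403/1800 971/360 5569/2160

Derivation:
After step 1:
  7/3 4 7/2 11/3
  5/2 19/5 18/5 11/4
  7/4 3 7/5 3
  7/3 5/2 3 8/3
After step 2:
  53/18 409/120 443/120 119/36
  623/240 169/50 301/100 781/240
  115/48 249/100 14/5 589/240
  79/36 65/24 287/120 26/9
After step 3:
  6443/2160 6041/1800 6037/1800 7381/2160
  20369/7200 17861/6000 19363/6000 21643/7200
  17417/7200 16529/6000 631/240 4103/1440
  1051/432 4403/1800 971/360 5569/2160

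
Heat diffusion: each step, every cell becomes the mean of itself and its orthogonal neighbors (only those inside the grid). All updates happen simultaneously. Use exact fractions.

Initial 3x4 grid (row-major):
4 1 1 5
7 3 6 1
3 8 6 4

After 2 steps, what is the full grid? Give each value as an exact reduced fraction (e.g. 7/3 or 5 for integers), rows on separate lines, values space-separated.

Answer: 7/2 29/8 337/120 115/36
77/16 199/50 433/100 67/20
61/12 11/2 271/60 41/9

Derivation:
After step 1:
  4 9/4 13/4 7/3
  17/4 5 17/5 4
  6 5 6 11/3
After step 2:
  7/2 29/8 337/120 115/36
  77/16 199/50 433/100 67/20
  61/12 11/2 271/60 41/9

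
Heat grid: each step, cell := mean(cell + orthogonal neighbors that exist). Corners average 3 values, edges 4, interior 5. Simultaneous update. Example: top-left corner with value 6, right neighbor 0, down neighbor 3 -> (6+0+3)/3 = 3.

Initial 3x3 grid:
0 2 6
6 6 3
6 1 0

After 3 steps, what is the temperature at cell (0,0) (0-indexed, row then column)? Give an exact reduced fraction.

Answer: 481/135

Derivation:
Step 1: cell (0,0) = 8/3
Step 2: cell (0,0) = 32/9
Step 3: cell (0,0) = 481/135
Full grid after step 3:
  481/135 25691/7200 7261/2160
  9047/2400 1707/500 15869/4800
  7871/2160 49157/14400 1619/540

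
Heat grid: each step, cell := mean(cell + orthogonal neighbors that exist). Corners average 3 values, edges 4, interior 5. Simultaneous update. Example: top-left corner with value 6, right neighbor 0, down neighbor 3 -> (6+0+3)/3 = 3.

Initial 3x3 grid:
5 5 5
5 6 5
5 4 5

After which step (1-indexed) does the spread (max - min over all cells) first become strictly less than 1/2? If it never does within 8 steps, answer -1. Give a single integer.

Step 1: max=21/4, min=14/3, spread=7/12
Step 2: max=31/6, min=29/6, spread=1/3
  -> spread < 1/2 first at step 2
Step 3: max=4931/960, min=2129/432, spread=1799/8640
Step 4: max=7331/1440, min=26783/5400, spread=2833/21600
Step 5: max=5846873/1152000, min=7759721/1555200, spread=2671151/31104000
Step 6: max=78650677/15552000, min=388806563/77760000, spread=741137/12960000
Step 7: max=62838745171/12441600000, min=28060471889/5598720000, spread=4339268759/111974400000
Step 8: max=282336431393/55987200000, min=702126155821/139968000000, spread=7429845323/279936000000

Answer: 2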